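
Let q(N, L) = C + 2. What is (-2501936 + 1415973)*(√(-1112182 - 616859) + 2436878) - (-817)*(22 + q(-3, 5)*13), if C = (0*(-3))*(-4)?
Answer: -2646359304298 - 1085963*I*√1729041 ≈ -2.6464e+12 - 1.428e+9*I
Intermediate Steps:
C = 0 (C = 0*(-4) = 0)
q(N, L) = 2 (q(N, L) = 0 + 2 = 2)
(-2501936 + 1415973)*(√(-1112182 - 616859) + 2436878) - (-817)*(22 + q(-3, 5)*13) = (-2501936 + 1415973)*(√(-1112182 - 616859) + 2436878) - (-817)*(22 + 2*13) = -1085963*(√(-1729041) + 2436878) - (-817)*(22 + 26) = -1085963*(I*√1729041 + 2436878) - (-817)*48 = -1085963*(2436878 + I*√1729041) - 1*(-39216) = (-2646359343514 - 1085963*I*√1729041) + 39216 = -2646359304298 - 1085963*I*√1729041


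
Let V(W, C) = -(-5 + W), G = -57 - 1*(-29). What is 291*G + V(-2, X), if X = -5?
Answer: -8141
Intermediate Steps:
G = -28 (G = -57 + 29 = -28)
V(W, C) = 5 - W
291*G + V(-2, X) = 291*(-28) + (5 - 1*(-2)) = -8148 + (5 + 2) = -8148 + 7 = -8141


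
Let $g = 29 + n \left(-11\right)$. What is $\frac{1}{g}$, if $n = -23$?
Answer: $\frac{1}{282} \approx 0.0035461$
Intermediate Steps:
$g = 282$ ($g = 29 - -253 = 29 + 253 = 282$)
$\frac{1}{g} = \frac{1}{282}$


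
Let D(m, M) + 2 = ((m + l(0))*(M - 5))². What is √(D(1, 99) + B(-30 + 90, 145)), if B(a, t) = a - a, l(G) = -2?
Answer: √8834 ≈ 93.989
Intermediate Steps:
D(m, M) = -2 + (-5 + M)²*(-2 + m)² (D(m, M) = -2 + ((m - 2)*(M - 5))² = -2 + ((-2 + m)*(-5 + M))² = -2 + ((-5 + M)*(-2 + m))² = -2 + (-5 + M)²*(-2 + m)²)
B(a, t) = 0
√(D(1, 99) + B(-30 + 90, 145)) = √((-2 + (-5 + 99)²*(-2 + 1)²) + 0) = √((-2 + 94²*(-1)²) + 0) = √((-2 + 8836*1) + 0) = √((-2 + 8836) + 0) = √(8834 + 0) = √8834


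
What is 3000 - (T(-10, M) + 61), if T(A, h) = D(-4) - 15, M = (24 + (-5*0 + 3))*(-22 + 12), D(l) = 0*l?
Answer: 2954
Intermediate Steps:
D(l) = 0
M = -270 (M = (24 + (0 + 3))*(-10) = (24 + 3)*(-10) = 27*(-10) = -270)
T(A, h) = -15 (T(A, h) = 0 - 15 = -15)
3000 - (T(-10, M) + 61) = 3000 - (-15 + 61) = 3000 - 1*46 = 3000 - 46 = 2954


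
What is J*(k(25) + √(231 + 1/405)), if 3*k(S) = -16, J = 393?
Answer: -2096 + 262*√116945/15 ≈ 3877.1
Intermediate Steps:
k(S) = -16/3 (k(S) = (⅓)*(-16) = -16/3)
J*(k(25) + √(231 + 1/405)) = 393*(-16/3 + √(231 + 1/405)) = 393*(-16/3 + √(93556/405)) = 393*(-16/3 + 2*√116945/45) = -2096 + 262*√116945/15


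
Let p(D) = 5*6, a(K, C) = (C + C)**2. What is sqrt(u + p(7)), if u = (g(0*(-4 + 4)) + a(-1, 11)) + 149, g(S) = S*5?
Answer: sqrt(663) ≈ 25.749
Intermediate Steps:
a(K, C) = 4*C**2 (a(K, C) = (2*C)**2 = 4*C**2)
p(D) = 30
g(S) = 5*S
u = 633 (u = (5*(0*(-4 + 4)) + 4*11**2) + 149 = (5*(0*0) + 4*121) + 149 = (5*0 + 484) + 149 = (0 + 484) + 149 = 484 + 149 = 633)
sqrt(u + p(7)) = sqrt(633 + 30) = sqrt(663)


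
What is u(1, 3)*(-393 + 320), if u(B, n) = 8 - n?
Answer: -365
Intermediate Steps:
u(1, 3)*(-393 + 320) = (8 - 1*3)*(-393 + 320) = (8 - 3)*(-73) = 5*(-73) = -365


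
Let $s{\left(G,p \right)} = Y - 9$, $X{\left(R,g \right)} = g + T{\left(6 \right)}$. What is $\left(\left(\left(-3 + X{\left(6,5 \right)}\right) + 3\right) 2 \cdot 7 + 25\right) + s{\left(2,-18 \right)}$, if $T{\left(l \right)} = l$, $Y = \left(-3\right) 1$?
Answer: $167$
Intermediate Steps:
$Y = -3$
$X{\left(R,g \right)} = 6 + g$ ($X{\left(R,g \right)} = g + 6 = 6 + g$)
$s{\left(G,p \right)} = -12$ ($s{\left(G,p \right)} = -3 - 9 = -12$)
$\left(\left(\left(-3 + X{\left(6,5 \right)}\right) + 3\right) 2 \cdot 7 + 25\right) + s{\left(2,-18 \right)} = \left(\left(\left(-3 + \left(6 + 5\right)\right) + 3\right) 2 \cdot 7 + 25\right) - 12 = \left(\left(\left(-3 + 11\right) + 3\right) 2 \cdot 7 + 25\right) - 12 = \left(\left(8 + 3\right) 2 \cdot 7 + 25\right) - 12 = \left(11 \cdot 2 \cdot 7 + 25\right) - 12 = \left(22 \cdot 7 + 25\right) - 12 = \left(154 + 25\right) - 12 = 179 - 12 = 167$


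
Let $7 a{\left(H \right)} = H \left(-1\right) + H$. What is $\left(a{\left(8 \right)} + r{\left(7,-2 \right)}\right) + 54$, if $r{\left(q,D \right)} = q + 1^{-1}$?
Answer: $62$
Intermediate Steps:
$r{\left(q,D \right)} = 1 + q$ ($r{\left(q,D \right)} = q + 1 = 1 + q$)
$a{\left(H \right)} = 0$ ($a{\left(H \right)} = \frac{H \left(-1\right) + H}{7} = \frac{- H + H}{7} = \frac{1}{7} \cdot 0 = 0$)
$\left(a{\left(8 \right)} + r{\left(7,-2 \right)}\right) + 54 = \left(0 + \left(1 + 7\right)\right) + 54 = \left(0 + 8\right) + 54 = 8 + 54 = 62$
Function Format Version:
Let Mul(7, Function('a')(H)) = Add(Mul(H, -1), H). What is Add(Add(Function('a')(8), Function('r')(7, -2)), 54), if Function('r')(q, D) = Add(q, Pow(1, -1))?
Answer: 62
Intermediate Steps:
Function('r')(q, D) = Add(1, q) (Function('r')(q, D) = Add(q, 1) = Add(1, q))
Function('a')(H) = 0 (Function('a')(H) = Mul(Rational(1, 7), Add(Mul(H, -1), H)) = Mul(Rational(1, 7), Add(Mul(-1, H), H)) = Mul(Rational(1, 7), 0) = 0)
Add(Add(Function('a')(8), Function('r')(7, -2)), 54) = Add(Add(0, Add(1, 7)), 54) = Add(Add(0, 8), 54) = Add(8, 54) = 62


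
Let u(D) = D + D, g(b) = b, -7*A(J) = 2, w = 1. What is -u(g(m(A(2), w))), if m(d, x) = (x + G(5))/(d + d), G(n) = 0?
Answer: 7/2 ≈ 3.5000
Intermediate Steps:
A(J) = -2/7 (A(J) = -⅐*2 = -2/7)
m(d, x) = x/(2*d) (m(d, x) = (x + 0)/(d + d) = x/((2*d)) = x*(1/(2*d)) = x/(2*d))
u(D) = 2*D
-u(g(m(A(2), w))) = -2*(½)*1/(-2/7) = -2*(½)*1*(-7/2) = -2*(-7)/4 = -1*(-7/2) = 7/2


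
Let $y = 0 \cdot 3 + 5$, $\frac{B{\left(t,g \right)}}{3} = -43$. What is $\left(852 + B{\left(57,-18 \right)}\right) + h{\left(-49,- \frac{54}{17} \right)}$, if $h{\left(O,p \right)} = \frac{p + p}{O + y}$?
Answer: $\frac{135228}{187} \approx 723.14$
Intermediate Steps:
$B{\left(t,g \right)} = -129$ ($B{\left(t,g \right)} = 3 \left(-43\right) = -129$)
$y = 5$ ($y = 0 + 5 = 5$)
$h{\left(O,p \right)} = \frac{2 p}{5 + O}$ ($h{\left(O,p \right)} = \frac{p + p}{O + 5} = \frac{2 p}{5 + O}$)
$\left(852 + B{\left(57,-18 \right)}\right) + h{\left(-49,- \frac{54}{17} \right)} = \left(852 - 129\right) + \frac{2 \left(- \frac{54}{17}\right)}{5 - 49} = 723 + \frac{2 \left(\left(-54\right) \frac{1}{17}\right)}{-44} = 723 + 2 \left(- \frac{54}{17}\right) \left(- \frac{1}{44}\right) = 723 + \frac{27}{187} = \frac{135228}{187}$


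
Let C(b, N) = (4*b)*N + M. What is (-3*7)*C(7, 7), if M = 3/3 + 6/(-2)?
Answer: -4074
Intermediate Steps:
M = -2 (M = 3*(⅓) + 6*(-½) = 1 - 3 = -2)
C(b, N) = -2 + 4*N*b (C(b, N) = (4*b)*N - 2 = 4*N*b - 2 = -2 + 4*N*b)
(-3*7)*C(7, 7) = (-3*7)*(-2 + 4*7*7) = -21*(-2 + 196) = -21*194 = -4074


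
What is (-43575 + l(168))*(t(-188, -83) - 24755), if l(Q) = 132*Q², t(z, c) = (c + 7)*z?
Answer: -38539420731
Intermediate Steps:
t(z, c) = z*(7 + c) (t(z, c) = (7 + c)*z = z*(7 + c))
(-43575 + l(168))*(t(-188, -83) - 24755) = (-43575 + 132*168²)*(-188*(7 - 83) - 24755) = (-43575 + 132*28224)*(-188*(-76) - 24755) = (-43575 + 3725568)*(14288 - 24755) = 3681993*(-10467) = -38539420731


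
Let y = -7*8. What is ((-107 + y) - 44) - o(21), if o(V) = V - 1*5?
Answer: -223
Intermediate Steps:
y = -56
o(V) = -5 + V (o(V) = V - 5 = -5 + V)
((-107 + y) - 44) - o(21) = ((-107 - 56) - 44) - (-5 + 21) = (-163 - 44) - 1*16 = -207 - 16 = -223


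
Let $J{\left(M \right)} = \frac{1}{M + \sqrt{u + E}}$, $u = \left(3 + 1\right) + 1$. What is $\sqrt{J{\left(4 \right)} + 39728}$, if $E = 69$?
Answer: $\frac{\sqrt{158913 + 39728 \sqrt{74}}}{\sqrt{4 + \sqrt{74}}} \approx 199.32$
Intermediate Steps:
$u = 5$ ($u = 4 + 1 = 5$)
$J{\left(M \right)} = \frac{1}{M + \sqrt{74}}$ ($J{\left(M \right)} = \frac{1}{M + \sqrt{5 + 69}} = \frac{1}{M + \sqrt{74}}$)
$\sqrt{J{\left(4 \right)} + 39728} = \sqrt{\frac{1}{4 + \sqrt{74}} + 39728} = \sqrt{39728 + \frac{1}{4 + \sqrt{74}}}$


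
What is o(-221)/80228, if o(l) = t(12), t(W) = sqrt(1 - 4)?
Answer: I*sqrt(3)/80228 ≈ 2.1589e-5*I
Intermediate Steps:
t(W) = I*sqrt(3) (t(W) = sqrt(-3) = I*sqrt(3))
o(l) = I*sqrt(3)
o(-221)/80228 = (I*sqrt(3))/80228 = (I*sqrt(3))*(1/80228) = I*sqrt(3)/80228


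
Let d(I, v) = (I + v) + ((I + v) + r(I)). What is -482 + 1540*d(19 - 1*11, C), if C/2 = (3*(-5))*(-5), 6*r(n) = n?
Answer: 1464634/3 ≈ 4.8821e+5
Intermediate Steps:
r(n) = n/6
C = 150 (C = 2*((3*(-5))*(-5)) = 2*(-15*(-5)) = 2*75 = 150)
d(I, v) = 2*v + 13*I/6 (d(I, v) = (I + v) + ((I + v) + I/6) = (I + v) + (v + 7*I/6) = 2*v + 13*I/6)
-482 + 1540*d(19 - 1*11, C) = -482 + 1540*(2*150 + 13*(19 - 1*11)/6) = -482 + 1540*(300 + 13*(19 - 11)/6) = -482 + 1540*(300 + (13/6)*8) = -482 + 1540*(300 + 52/3) = -482 + 1540*(952/3) = -482 + 1466080/3 = 1464634/3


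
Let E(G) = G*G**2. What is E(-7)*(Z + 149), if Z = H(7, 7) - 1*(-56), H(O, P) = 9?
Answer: -73402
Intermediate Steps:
Z = 65 (Z = 9 - 1*(-56) = 9 + 56 = 65)
E(G) = G**3
E(-7)*(Z + 149) = (-7)**3*(65 + 149) = -343*214 = -73402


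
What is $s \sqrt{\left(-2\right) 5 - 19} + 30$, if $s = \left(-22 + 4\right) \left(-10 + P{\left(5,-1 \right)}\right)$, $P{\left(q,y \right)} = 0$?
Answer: $30 + 180 i \sqrt{29} \approx 30.0 + 969.33 i$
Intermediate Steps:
$s = 180$ ($s = \left(-22 + 4\right) \left(-10 + 0\right) = \left(-18\right) \left(-10\right) = 180$)
$s \sqrt{\left(-2\right) 5 - 19} + 30 = 180 \sqrt{\left(-2\right) 5 - 19} + 30 = 180 \sqrt{-10 - 19} + 30 = 180 \sqrt{-29} + 30 = 180 i \sqrt{29} + 30 = 30 + 180 i \sqrt{29}$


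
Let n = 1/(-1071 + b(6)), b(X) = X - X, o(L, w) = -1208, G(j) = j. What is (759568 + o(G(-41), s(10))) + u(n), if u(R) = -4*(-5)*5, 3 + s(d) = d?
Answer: 758460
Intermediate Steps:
s(d) = -3 + d
b(X) = 0
n = -1/1071 (n = 1/(-1071 + 0) = 1/(-1071) = -1/1071 ≈ -0.00093371)
u(R) = 100 (u(R) = 20*5 = 100)
(759568 + o(G(-41), s(10))) + u(n) = (759568 - 1208) + 100 = 758360 + 100 = 758460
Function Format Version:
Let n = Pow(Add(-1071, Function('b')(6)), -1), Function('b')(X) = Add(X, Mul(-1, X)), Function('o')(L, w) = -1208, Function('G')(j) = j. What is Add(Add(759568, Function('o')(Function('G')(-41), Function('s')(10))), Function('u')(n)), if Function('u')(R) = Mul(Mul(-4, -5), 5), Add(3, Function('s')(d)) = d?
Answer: 758460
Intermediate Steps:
Function('s')(d) = Add(-3, d)
Function('b')(X) = 0
n = Rational(-1, 1071) (n = Pow(Add(-1071, 0), -1) = Pow(-1071, -1) = Rational(-1, 1071) ≈ -0.00093371)
Function('u')(R) = 100 (Function('u')(R) = Mul(20, 5) = 100)
Add(Add(759568, Function('o')(Function('G')(-41), Function('s')(10))), Function('u')(n)) = Add(Add(759568, -1208), 100) = Add(758360, 100) = 758460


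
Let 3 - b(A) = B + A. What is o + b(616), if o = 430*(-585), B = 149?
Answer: -252312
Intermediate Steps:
o = -251550
b(A) = -146 - A (b(A) = 3 - (149 + A) = 3 + (-149 - A) = -146 - A)
o + b(616) = -251550 + (-146 - 1*616) = -251550 + (-146 - 616) = -251550 - 762 = -252312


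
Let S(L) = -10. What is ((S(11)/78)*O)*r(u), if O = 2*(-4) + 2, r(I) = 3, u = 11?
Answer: 30/13 ≈ 2.3077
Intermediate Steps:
O = -6 (O = -8 + 2 = -6)
((S(11)/78)*O)*r(u) = (-10/78*(-6))*3 = (-10*1/78*(-6))*3 = -5/39*(-6)*3 = (10/13)*3 = 30/13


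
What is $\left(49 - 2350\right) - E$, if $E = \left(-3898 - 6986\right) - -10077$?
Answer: $-1494$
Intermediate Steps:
$E = -807$ ($E = \left(-3898 - 6986\right) + 10077 = -10884 + 10077 = -807$)
$\left(49 - 2350\right) - E = \left(49 - 2350\right) - -807 = \left(49 - 2350\right) + 807 = -2301 + 807 = -1494$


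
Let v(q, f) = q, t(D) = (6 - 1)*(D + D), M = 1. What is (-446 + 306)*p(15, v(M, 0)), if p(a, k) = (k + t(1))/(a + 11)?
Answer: -770/13 ≈ -59.231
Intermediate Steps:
t(D) = 10*D (t(D) = 5*(2*D) = 10*D)
p(a, k) = (10 + k)/(11 + a) (p(a, k) = (k + 10*1)/(a + 11) = (k + 10)/(11 + a) = (10 + k)/(11 + a))
(-446 + 306)*p(15, v(M, 0)) = (-446 + 306)*((10 + 1)/(11 + 15)) = -140*11/26 = -770/13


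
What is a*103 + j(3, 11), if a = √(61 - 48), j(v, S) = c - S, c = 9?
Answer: -2 + 103*√13 ≈ 369.37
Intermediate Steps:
j(v, S) = 9 - S
a = √13 ≈ 3.6056
a*103 + j(3, 11) = √13*103 + (9 - 1*11) = 103*√13 + (9 - 11) = 103*√13 - 2 = -2 + 103*√13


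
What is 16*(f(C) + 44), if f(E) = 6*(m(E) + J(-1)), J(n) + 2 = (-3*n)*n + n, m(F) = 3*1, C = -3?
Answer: 416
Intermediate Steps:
m(F) = 3
J(n) = -2 + n - 3*n² (J(n) = -2 + ((-3*n)*n + n) = -2 + (-3*n² + n) = -2 + (n - 3*n²) = -2 + n - 3*n²)
f(E) = -18 (f(E) = 6*(3 + (-2 - 1 - 3*(-1)²)) = 6*(3 + (-2 - 1 - 3*1)) = 6*(3 + (-2 - 1 - 3)) = 6*(3 - 6) = 6*(-3) = -18)
16*(f(C) + 44) = 16*(-18 + 44) = 16*26 = 416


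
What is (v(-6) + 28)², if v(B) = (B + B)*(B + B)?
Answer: 29584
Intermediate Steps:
v(B) = 4*B² (v(B) = (2*B)*(2*B) = 4*B²)
(v(-6) + 28)² = (4*(-6)² + 28)² = (4*36 + 28)² = (144 + 28)² = 172² = 29584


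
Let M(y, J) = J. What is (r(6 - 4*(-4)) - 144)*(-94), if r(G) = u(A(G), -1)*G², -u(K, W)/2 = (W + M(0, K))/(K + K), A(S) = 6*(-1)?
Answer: 199844/3 ≈ 66615.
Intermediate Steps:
A(S) = -6
u(K, W) = -(K + W)/K (u(K, W) = -2*(W + K)/(K + K) = -2*(K + W)/(2*K) = -2*(K + W)*1/(2*K) = -(K + W)/K)
r(G) = -7*G²/6 (r(G) = ((-1*(-6) - 1*(-1))/(-6))*G² = (-(6 + 1)/6)*G² = (-⅙*7)*G² = -7*G²/6)
(r(6 - 4*(-4)) - 144)*(-94) = (-7*(6 - 4*(-4))²/6 - 144)*(-94) = (-7*(6 + 16)²/6 - 144)*(-94) = (-7/6*22² - 144)*(-94) = (-7/6*484 - 144)*(-94) = (-1694/3 - 144)*(-94) = -2126/3*(-94) = 199844/3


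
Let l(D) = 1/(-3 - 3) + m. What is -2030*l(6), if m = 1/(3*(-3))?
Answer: 5075/9 ≈ 563.89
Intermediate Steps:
m = -⅑ (m = 1/(-9) = 1*(-⅑) = -⅑ ≈ -0.11111)
l(D) = -5/18 (l(D) = 1/(-3 - 3) - ⅑ = 1/(-6) - ⅑ = -⅙ - ⅑ = -5/18)
-2030*l(6) = -2030*(-5/18) = 5075/9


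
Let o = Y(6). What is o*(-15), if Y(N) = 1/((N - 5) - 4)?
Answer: 5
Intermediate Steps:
Y(N) = 1/(-9 + N) (Y(N) = 1/((-5 + N) - 4) = 1/(-9 + N))
o = -⅓ (o = 1/(-9 + 6) = 1/(-3) = -⅓ ≈ -0.33333)
o*(-15) = -⅓*(-15) = 5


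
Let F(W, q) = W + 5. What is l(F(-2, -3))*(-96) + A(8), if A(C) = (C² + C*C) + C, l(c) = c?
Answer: -152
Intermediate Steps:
F(W, q) = 5 + W
A(C) = C + 2*C² (A(C) = (C² + C²) + C = 2*C² + C = C + 2*C²)
l(F(-2, -3))*(-96) + A(8) = (5 - 2)*(-96) + 8*(1 + 2*8) = 3*(-96) + 8*(1 + 16) = -288 + 8*17 = -288 + 136 = -152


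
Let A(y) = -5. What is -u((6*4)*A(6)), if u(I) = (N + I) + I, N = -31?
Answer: 271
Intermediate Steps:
u(I) = -31 + 2*I (u(I) = (-31 + I) + I = -31 + 2*I)
-u((6*4)*A(6)) = -(-31 + 2*((6*4)*(-5))) = -(-31 + 2*(24*(-5))) = -(-31 + 2*(-120)) = -(-31 - 240) = -1*(-271) = 271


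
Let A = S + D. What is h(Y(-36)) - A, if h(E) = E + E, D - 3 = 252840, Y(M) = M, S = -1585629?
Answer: 1332714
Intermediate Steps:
D = 252843 (D = 3 + 252840 = 252843)
h(E) = 2*E
A = -1332786 (A = -1585629 + 252843 = -1332786)
h(Y(-36)) - A = 2*(-36) - 1*(-1332786) = -72 + 1332786 = 1332714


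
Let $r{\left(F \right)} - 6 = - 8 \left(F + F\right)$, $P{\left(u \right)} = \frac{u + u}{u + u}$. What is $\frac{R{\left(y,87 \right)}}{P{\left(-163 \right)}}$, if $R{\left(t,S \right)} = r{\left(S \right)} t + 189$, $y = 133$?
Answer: $-184149$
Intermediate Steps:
$P{\left(u \right)} = 1$ ($P{\left(u \right)} = \frac{2 u}{2 u} = 2 u \frac{1}{2 u} = 1$)
$r{\left(F \right)} = 6 - 16 F$ ($r{\left(F \right)} = 6 - 8 \left(F + F\right) = 6 - 8 \cdot 2 F = 6 - 16 F$)
$R{\left(t,S \right)} = 189 + t \left(6 - 16 S\right)$ ($R{\left(t,S \right)} = \left(6 - 16 S\right) t + 189 = t \left(6 - 16 S\right) + 189 = 189 + t \left(6 - 16 S\right)$)
$\frac{R{\left(y,87 \right)}}{P{\left(-163 \right)}} = \frac{189 - 266 \left(-3 + 8 \cdot 87\right)}{1} = \left(189 - 266 \left(-3 + 696\right)\right) 1 = \left(189 - 266 \cdot 693\right) 1 = \left(189 - 184338\right) 1 = \left(-184149\right) 1 = -184149$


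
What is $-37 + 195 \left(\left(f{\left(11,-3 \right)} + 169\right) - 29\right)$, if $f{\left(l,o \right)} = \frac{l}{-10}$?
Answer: $\frac{54097}{2} \approx 27049.0$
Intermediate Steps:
$f{\left(l,o \right)} = - \frac{l}{10}$ ($f{\left(l,o \right)} = l \left(- \frac{1}{10}\right) = - \frac{l}{10}$)
$-37 + 195 \left(\left(f{\left(11,-3 \right)} + 169\right) - 29\right) = -37 + 195 \left(\left(\left(- \frac{1}{10}\right) 11 + 169\right) - 29\right) = -37 + 195 \left(\left(- \frac{11}{10} + 169\right) - 29\right) = -37 + 195 \left(\frac{1679}{10} - 29\right) = -37 + 195 \cdot \frac{1389}{10} = -37 + \frac{54171}{2} = \frac{54097}{2}$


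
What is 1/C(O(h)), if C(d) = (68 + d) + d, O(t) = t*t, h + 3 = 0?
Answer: 1/86 ≈ 0.011628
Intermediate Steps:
h = -3 (h = -3 + 0 = -3)
O(t) = t**2
C(d) = 68 + 2*d
1/C(O(h)) = 1/(68 + 2*(-3)**2) = 1/(68 + 2*9) = 1/(68 + 18) = 1/86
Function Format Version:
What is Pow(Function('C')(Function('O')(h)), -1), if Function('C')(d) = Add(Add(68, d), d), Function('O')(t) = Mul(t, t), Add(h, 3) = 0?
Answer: Rational(1, 86) ≈ 0.011628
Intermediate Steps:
h = -3 (h = Add(-3, 0) = -3)
Function('O')(t) = Pow(t, 2)
Function('C')(d) = Add(68, Mul(2, d))
Pow(Function('C')(Function('O')(h)), -1) = Pow(Add(68, Mul(2, Pow(-3, 2))), -1) = Pow(Add(68, Mul(2, 9)), -1) = Pow(Add(68, 18), -1) = Pow(86, -1) = Rational(1, 86)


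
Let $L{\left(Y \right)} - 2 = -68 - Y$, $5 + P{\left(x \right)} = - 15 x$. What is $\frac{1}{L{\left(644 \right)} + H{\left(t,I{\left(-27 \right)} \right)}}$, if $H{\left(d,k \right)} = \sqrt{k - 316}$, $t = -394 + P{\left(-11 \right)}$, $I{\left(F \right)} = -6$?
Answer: $- \frac{355}{252211} - \frac{i \sqrt{322}}{504422} \approx -0.0014076 - 3.5574 \cdot 10^{-5} i$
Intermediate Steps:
$P{\left(x \right)} = -5 - 15 x$
$L{\left(Y \right)} = -66 - Y$ ($L{\left(Y \right)} = 2 - \left(68 + Y\right) = -66 - Y$)
$t = -234$ ($t = -394 - -160 = -394 + \left(-5 + 165\right) = -394 + 160 = -234$)
$H{\left(d,k \right)} = \sqrt{-316 + k}$
$\frac{1}{L{\left(644 \right)} + H{\left(t,I{\left(-27 \right)} \right)}} = \frac{1}{\left(-66 - 644\right) + \sqrt{-316 - 6}} = \frac{1}{\left(-66 - 644\right) + \sqrt{-322}} = \frac{1}{-710 + i \sqrt{322}}$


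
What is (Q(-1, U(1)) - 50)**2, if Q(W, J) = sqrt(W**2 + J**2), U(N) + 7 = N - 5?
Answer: (50 - sqrt(122))**2 ≈ 1517.5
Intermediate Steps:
U(N) = -12 + N (U(N) = -7 + (N - 5) = -7 + (-5 + N) = -12 + N)
Q(W, J) = sqrt(J**2 + W**2)
(Q(-1, U(1)) - 50)**2 = (sqrt((-12 + 1)**2 + (-1)**2) - 50)**2 = (sqrt((-11)**2 + 1) - 50)**2 = (sqrt(121 + 1) - 50)**2 = (sqrt(122) - 50)**2 = (-50 + sqrt(122))**2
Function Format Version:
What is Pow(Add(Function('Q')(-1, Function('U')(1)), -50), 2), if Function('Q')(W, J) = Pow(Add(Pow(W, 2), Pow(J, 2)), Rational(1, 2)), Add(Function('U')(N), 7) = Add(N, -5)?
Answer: Pow(Add(50, Mul(-1, Pow(122, Rational(1, 2)))), 2) ≈ 1517.5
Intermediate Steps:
Function('U')(N) = Add(-12, N) (Function('U')(N) = Add(-7, Add(N, -5)) = Add(-7, Add(-5, N)) = Add(-12, N))
Function('Q')(W, J) = Pow(Add(Pow(J, 2), Pow(W, 2)), Rational(1, 2))
Pow(Add(Function('Q')(-1, Function('U')(1)), -50), 2) = Pow(Add(Pow(Add(Pow(Add(-12, 1), 2), Pow(-1, 2)), Rational(1, 2)), -50), 2) = Pow(Add(Pow(Add(Pow(-11, 2), 1), Rational(1, 2)), -50), 2) = Pow(Add(Pow(Add(121, 1), Rational(1, 2)), -50), 2) = Pow(Add(Pow(122, Rational(1, 2)), -50), 2) = Pow(Add(-50, Pow(122, Rational(1, 2))), 2)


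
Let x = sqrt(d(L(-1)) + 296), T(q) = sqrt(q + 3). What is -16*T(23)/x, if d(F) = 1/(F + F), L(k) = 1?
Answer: -32*sqrt(7709)/593 ≈ -4.7380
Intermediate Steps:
d(F) = 1/(2*F)
T(q) = sqrt(3 + q)
x = sqrt(1186)/2 (x = sqrt((1/2)/1 + 296) = sqrt((1/2)*1 + 296) = sqrt(1/2 + 296) = sqrt(593/2) = sqrt(1186)/2 ≈ 17.219)
-16*T(23)/x = -16*sqrt(3 + 23)/(sqrt(1186)/2) = -16*sqrt(26)*sqrt(1186)/593 = -32*sqrt(7709)/593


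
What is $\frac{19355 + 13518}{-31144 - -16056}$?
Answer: $- \frac{32873}{15088} \approx -2.1788$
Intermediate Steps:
$\frac{19355 + 13518}{-31144 - -16056} = \frac{32873}{-31144 + \left(-6373 + 22429\right)} = \frac{32873}{-31144 + 16056} = \frac{32873}{-15088} = 32873 \left(- \frac{1}{15088}\right) = - \frac{32873}{15088}$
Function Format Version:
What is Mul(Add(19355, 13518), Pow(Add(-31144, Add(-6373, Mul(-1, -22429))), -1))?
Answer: Rational(-32873, 15088) ≈ -2.1788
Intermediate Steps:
Mul(Add(19355, 13518), Pow(Add(-31144, Add(-6373, Mul(-1, -22429))), -1)) = Mul(32873, Pow(Add(-31144, Add(-6373, 22429)), -1)) = Mul(32873, Pow(Add(-31144, 16056), -1)) = Mul(32873, Pow(-15088, -1)) = Mul(32873, Rational(-1, 15088)) = Rational(-32873, 15088)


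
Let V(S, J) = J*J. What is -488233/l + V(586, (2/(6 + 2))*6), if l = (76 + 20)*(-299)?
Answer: 552817/28704 ≈ 19.259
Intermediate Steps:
V(S, J) = J²
l = -28704 (l = 96*(-299) = -28704)
-488233/l + V(586, (2/(6 + 2))*6) = -488233/(-28704) + ((2/(6 + 2))*6)² = -488233*(-1/28704) + ((2/8)*6)² = 488233/28704 + (((⅛)*2)*6)² = 488233/28704 + ((¼)*6)² = 488233/28704 + (3/2)² = 488233/28704 + 9/4 = 552817/28704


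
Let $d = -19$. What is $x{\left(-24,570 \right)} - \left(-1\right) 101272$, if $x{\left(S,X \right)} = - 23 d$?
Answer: $101709$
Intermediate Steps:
$x{\left(S,X \right)} = 437$ ($x{\left(S,X \right)} = \left(-23\right) \left(-19\right) = 437$)
$x{\left(-24,570 \right)} - \left(-1\right) 101272 = 437 - \left(-1\right) 101272 = 437 - -101272 = 437 + 101272 = 101709$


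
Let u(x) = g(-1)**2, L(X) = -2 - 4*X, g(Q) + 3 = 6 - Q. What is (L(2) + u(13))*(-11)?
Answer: -66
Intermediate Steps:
g(Q) = 3 - Q (g(Q) = -3 + (6 - Q) = 3 - Q)
u(x) = 16 (u(x) = (3 - 1*(-1))**2 = (3 + 1)**2 = 4**2 = 16)
(L(2) + u(13))*(-11) = ((-2 - 4*2) + 16)*(-11) = ((-2 - 8) + 16)*(-11) = (-10 + 16)*(-11) = 6*(-11) = -66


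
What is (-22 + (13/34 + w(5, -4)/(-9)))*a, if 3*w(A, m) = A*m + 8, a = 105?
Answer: -226765/102 ≈ -2223.2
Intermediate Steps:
w(A, m) = 8/3 + A*m/3 (w(A, m) = (A*m + 8)/3 = (8 + A*m)/3 = 8/3 + A*m/3)
(-22 + (13/34 + w(5, -4)/(-9)))*a = (-22 + (13/34 + (8/3 + (⅓)*5*(-4))/(-9)))*105 = (-22 + (13*(1/34) + (8/3 - 20/3)*(-⅑)))*105 = (-22 + (13/34 - 4*(-⅑)))*105 = (-22 + (13/34 + 4/9))*105 = (-22 + 253/306)*105 = -6479/306*105 = -226765/102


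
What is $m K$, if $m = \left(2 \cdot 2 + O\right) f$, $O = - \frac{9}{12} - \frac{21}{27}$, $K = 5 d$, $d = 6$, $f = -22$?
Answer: $- \frac{4895}{3} \approx -1631.7$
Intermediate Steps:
$K = 30$ ($K = 5 \cdot 6 = 30$)
$O = - \frac{55}{36}$ ($O = \left(-9\right) \frac{1}{12} - \frac{7}{9} = - \frac{3}{4} - \frac{7}{9} = - \frac{55}{36} \approx -1.5278$)
$m = - \frac{979}{18}$ ($m = \left(2 \cdot 2 - \frac{55}{36}\right) \left(-22\right) = \left(4 - \frac{55}{36}\right) \left(-22\right) = \frac{89}{36} \left(-22\right) = - \frac{979}{18} \approx -54.389$)
$m K = \left(- \frac{979}{18}\right) 30 = - \frac{4895}{3}$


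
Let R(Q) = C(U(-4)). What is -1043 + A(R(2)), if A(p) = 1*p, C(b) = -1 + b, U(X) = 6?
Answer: -1038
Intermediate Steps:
R(Q) = 5 (R(Q) = -1 + 6 = 5)
A(p) = p
-1043 + A(R(2)) = -1043 + 5 = -1038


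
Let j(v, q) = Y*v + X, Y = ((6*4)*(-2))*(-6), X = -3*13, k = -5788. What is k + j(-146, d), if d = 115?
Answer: -47875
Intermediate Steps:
X = -39
Y = 288 (Y = (24*(-2))*(-6) = -48*(-6) = 288)
j(v, q) = -39 + 288*v (j(v, q) = 288*v - 39 = -39 + 288*v)
k + j(-146, d) = -5788 + (-39 + 288*(-146)) = -5788 + (-39 - 42048) = -5788 - 42087 = -47875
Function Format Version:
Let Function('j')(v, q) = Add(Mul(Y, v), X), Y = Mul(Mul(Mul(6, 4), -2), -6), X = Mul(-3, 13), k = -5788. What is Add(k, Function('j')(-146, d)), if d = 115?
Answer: -47875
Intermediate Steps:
X = -39
Y = 288 (Y = Mul(Mul(24, -2), -6) = Mul(-48, -6) = 288)
Function('j')(v, q) = Add(-39, Mul(288, v)) (Function('j')(v, q) = Add(Mul(288, v), -39) = Add(-39, Mul(288, v)))
Add(k, Function('j')(-146, d)) = Add(-5788, Add(-39, Mul(288, -146))) = Add(-5788, Add(-39, -42048)) = Add(-5788, -42087) = -47875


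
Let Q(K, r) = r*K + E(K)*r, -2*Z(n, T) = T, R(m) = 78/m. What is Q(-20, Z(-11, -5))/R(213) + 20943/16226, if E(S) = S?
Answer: -57330041/210938 ≈ -271.79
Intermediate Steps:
Z(n, T) = -T/2
Q(K, r) = 2*K*r (Q(K, r) = r*K + K*r = K*r + K*r = 2*K*r)
Q(-20, Z(-11, -5))/R(213) + 20943/16226 = (2*(-20)*(-1/2*(-5)))/((78/213)) + 20943/16226 = (2*(-20)*(5/2))/((78*(1/213))) + 20943*(1/16226) = -100/26/71 + 20943/16226 = -100*71/26 + 20943/16226 = -3550/13 + 20943/16226 = -57330041/210938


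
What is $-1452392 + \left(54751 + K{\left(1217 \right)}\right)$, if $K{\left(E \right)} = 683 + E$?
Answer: $-1395741$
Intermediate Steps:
$-1452392 + \left(54751 + K{\left(1217 \right)}\right) = -1452392 + \left(54751 + \left(683 + 1217\right)\right) = -1452392 + \left(54751 + 1900\right) = -1452392 + 56651 = -1395741$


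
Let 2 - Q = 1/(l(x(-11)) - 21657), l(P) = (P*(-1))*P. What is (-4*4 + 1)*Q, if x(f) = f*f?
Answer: -1088955/36298 ≈ -30.000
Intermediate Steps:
x(f) = f**2
l(P) = -P**2 (l(P) = (-P)*P = -P**2)
Q = 72597/36298 (Q = 2 - 1/(-((-11)**2)**2 - 21657) = 2 - 1/(-1*121**2 - 21657) = 2 - 1/(-1*14641 - 21657) = 2 - 1/(-14641 - 21657) = 2 - 1/(-36298) = 2 - 1*(-1/36298) = 2 + 1/36298 = 72597/36298 ≈ 2.0000)
(-4*4 + 1)*Q = (-4*4 + 1)*(72597/36298) = (-16 + 1)*(72597/36298) = -15*72597/36298 = -1088955/36298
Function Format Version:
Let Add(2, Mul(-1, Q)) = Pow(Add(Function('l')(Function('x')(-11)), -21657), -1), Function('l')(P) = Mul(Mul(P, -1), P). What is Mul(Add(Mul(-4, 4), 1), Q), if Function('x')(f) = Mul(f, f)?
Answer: Rational(-1088955, 36298) ≈ -30.000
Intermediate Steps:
Function('x')(f) = Pow(f, 2)
Function('l')(P) = Mul(-1, Pow(P, 2)) (Function('l')(P) = Mul(Mul(-1, P), P) = Mul(-1, Pow(P, 2)))
Q = Rational(72597, 36298) (Q = Add(2, Mul(-1, Pow(Add(Mul(-1, Pow(Pow(-11, 2), 2)), -21657), -1))) = Add(2, Mul(-1, Pow(Add(Mul(-1, Pow(121, 2)), -21657), -1))) = Add(2, Mul(-1, Pow(Add(Mul(-1, 14641), -21657), -1))) = Add(2, Mul(-1, Pow(Add(-14641, -21657), -1))) = Add(2, Mul(-1, Pow(-36298, -1))) = Add(2, Mul(-1, Rational(-1, 36298))) = Add(2, Rational(1, 36298)) = Rational(72597, 36298) ≈ 2.0000)
Mul(Add(Mul(-4, 4), 1), Q) = Mul(Add(Mul(-4, 4), 1), Rational(72597, 36298)) = Mul(Add(-16, 1), Rational(72597, 36298)) = Mul(-15, Rational(72597, 36298)) = Rational(-1088955, 36298)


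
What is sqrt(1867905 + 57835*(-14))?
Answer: sqrt(1058215) ≈ 1028.7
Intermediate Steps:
sqrt(1867905 + 57835*(-14)) = sqrt(1867905 - 809690) = sqrt(1058215)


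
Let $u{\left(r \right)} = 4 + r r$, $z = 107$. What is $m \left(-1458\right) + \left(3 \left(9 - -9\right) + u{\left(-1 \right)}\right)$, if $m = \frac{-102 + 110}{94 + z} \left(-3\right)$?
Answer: $\frac{15617}{67} \approx 233.09$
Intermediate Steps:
$u{\left(r \right)} = 4 + r^{2}$
$m = - \frac{8}{67}$ ($m = \frac{-102 + 110}{94 + 107} \left(-3\right) = \frac{8}{201} \left(-3\right) = - \frac{8}{67} \approx -0.1194$)
$m \left(-1458\right) + \left(3 \left(9 - -9\right) + u{\left(-1 \right)}\right) = \left(- \frac{8}{67}\right) \left(-1458\right) + \left(3 \left(9 - -9\right) + \left(4 + \left(-1\right)^{2}\right)\right) = \frac{11664}{67} + \left(3 \left(9 + 9\right) + \left(4 + 1\right)\right) = \frac{11664}{67} + \left(3 \cdot 18 + 5\right) = \frac{11664}{67} + \left(54 + 5\right) = \frac{11664}{67} + 59 = \frac{15617}{67}$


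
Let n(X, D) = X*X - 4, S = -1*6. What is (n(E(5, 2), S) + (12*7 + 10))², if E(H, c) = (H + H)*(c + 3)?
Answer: 6708100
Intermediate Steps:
E(H, c) = 2*H*(3 + c) (E(H, c) = (2*H)*(3 + c) = 2*H*(3 + c))
S = -6
n(X, D) = -4 + X² (n(X, D) = X² - 4 = -4 + X²)
(n(E(5, 2), S) + (12*7 + 10))² = ((-4 + (2*5*(3 + 2))²) + (12*7 + 10))² = ((-4 + (2*5*5)²) + (84 + 10))² = ((-4 + 50²) + 94)² = ((-4 + 2500) + 94)² = (2496 + 94)² = 2590² = 6708100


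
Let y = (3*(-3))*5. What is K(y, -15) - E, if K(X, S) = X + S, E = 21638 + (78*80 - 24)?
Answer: -27914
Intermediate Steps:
y = -45 (y = -9*5 = -45)
E = 27854 (E = 21638 + (6240 - 24) = 21638 + 6216 = 27854)
K(X, S) = S + X
K(y, -15) - E = (-15 - 45) - 1*27854 = -60 - 27854 = -27914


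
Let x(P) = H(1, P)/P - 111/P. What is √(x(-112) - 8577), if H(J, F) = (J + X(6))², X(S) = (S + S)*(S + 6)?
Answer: I*√6870766/28 ≈ 93.615*I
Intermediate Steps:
X(S) = 2*S*(6 + S) (X(S) = (2*S)*(6 + S) = 2*S*(6 + S))
H(J, F) = (144 + J)² (H(J, F) = (J + 2*6*(6 + 6))² = (J + 2*6*12)² = (J + 144)² = (144 + J)²)
x(P) = 20914/P (x(P) = (144 + 1)²/P - 111/P = 145²/P - 111/P = 21025/P - 111/P = 20914/P)
√(x(-112) - 8577) = √(20914/(-112) - 8577) = √(20914*(-1/112) - 8577) = √(-10457/56 - 8577) = √(-490769/56) = I*√6870766/28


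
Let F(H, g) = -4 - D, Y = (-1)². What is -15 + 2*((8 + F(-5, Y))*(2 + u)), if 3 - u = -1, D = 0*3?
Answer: 33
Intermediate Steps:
Y = 1
D = 0
u = 4 (u = 3 - 1*(-1) = 3 + 1 = 4)
F(H, g) = -4 (F(H, g) = -4 - 1*0 = -4 + 0 = -4)
-15 + 2*((8 + F(-5, Y))*(2 + u)) = -15 + 2*((8 - 4)*(2 + 4)) = -15 + 2*(4*6) = -15 + 2*24 = -15 + 48 = 33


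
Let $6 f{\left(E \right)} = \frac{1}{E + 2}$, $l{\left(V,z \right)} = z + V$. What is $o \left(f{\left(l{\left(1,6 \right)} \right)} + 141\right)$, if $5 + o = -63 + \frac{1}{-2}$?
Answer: $- \frac{1043255}{108} \approx -9659.8$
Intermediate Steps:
$l{\left(V,z \right)} = V + z$
$f{\left(E \right)} = \frac{1}{6 \left(2 + E\right)}$ ($f{\left(E \right)} = \frac{1}{6 \left(E + 2\right)} = \frac{1}{6 \left(2 + E\right)}$)
$o = - \frac{137}{2}$ ($o = -5 - \left(63 - \frac{1}{-2}\right) = -5 - \frac{127}{2} = - \frac{137}{2} \approx -68.5$)
$o \left(f{\left(l{\left(1,6 \right)} \right)} + 141\right) = - \frac{137 \left(\frac{1}{6 \left(2 + \left(1 + 6\right)\right)} + 141\right)}{2} = - \frac{137 \left(\frac{1}{6 \left(2 + 7\right)} + 141\right)}{2} = - \frac{137 \left(\frac{1}{6 \cdot 9} + 141\right)}{2} = - \frac{137 \left(\frac{1}{6} \cdot \frac{1}{9} + 141\right)}{2} = - \frac{137 \left(\frac{1}{54} + 141\right)}{2} = \left(- \frac{137}{2}\right) \frac{7615}{54} = - \frac{1043255}{108}$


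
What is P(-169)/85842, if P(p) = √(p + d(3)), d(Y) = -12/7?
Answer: I*√8365/600894 ≈ 0.00015221*I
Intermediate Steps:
d(Y) = -12/7 (d(Y) = -12*⅐ = -12/7)
P(p) = √(-12/7 + p) (P(p) = √(p - 12/7) = √(-12/7 + p))
P(-169)/85842 = (√(-84 + 49*(-169))/7)/85842 = (√(-84 - 8281)/7)*(1/85842) = (√(-8365)/7)*(1/85842) = ((I*√8365)/7)*(1/85842) = (I*√8365/7)*(1/85842) = I*√8365/600894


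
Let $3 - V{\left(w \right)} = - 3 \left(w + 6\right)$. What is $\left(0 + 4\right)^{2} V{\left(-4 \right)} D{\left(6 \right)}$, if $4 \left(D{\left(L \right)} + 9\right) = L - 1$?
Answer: $-1116$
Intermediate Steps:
$D{\left(L \right)} = - \frac{37}{4} + \frac{L}{4}$ ($D{\left(L \right)} = -9 + \frac{L - 1}{4} = -9 + \frac{-1 + L}{4} = -9 + \left(- \frac{1}{4} + \frac{L}{4}\right) = - \frac{37}{4} + \frac{L}{4}$)
$V{\left(w \right)} = 21 + 3 w$ ($V{\left(w \right)} = 3 - - 3 \left(w + 6\right) = 3 - - 3 \left(6 + w\right) = 3 - \left(-18 - 3 w\right) = 3 + \left(18 + 3 w\right) = 21 + 3 w$)
$\left(0 + 4\right)^{2} V{\left(-4 \right)} D{\left(6 \right)} = \left(0 + 4\right)^{2} \left(21 + 3 \left(-4\right)\right) \left(- \frac{37}{4} + \frac{1}{4} \cdot 6\right) = 4^{2} \left(21 - 12\right) \left(- \frac{37}{4} + \frac{3}{2}\right) = 16 \cdot 9 \left(- \frac{31}{4}\right) = 144 \left(- \frac{31}{4}\right) = -1116$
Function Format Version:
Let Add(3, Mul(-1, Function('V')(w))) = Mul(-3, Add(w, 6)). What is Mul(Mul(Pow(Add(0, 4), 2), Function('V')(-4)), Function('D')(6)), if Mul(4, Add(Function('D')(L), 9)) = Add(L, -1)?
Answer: -1116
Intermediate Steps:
Function('D')(L) = Add(Rational(-37, 4), Mul(Rational(1, 4), L)) (Function('D')(L) = Add(-9, Mul(Rational(1, 4), Add(L, -1))) = Add(-9, Mul(Rational(1, 4), Add(-1, L))) = Add(-9, Add(Rational(-1, 4), Mul(Rational(1, 4), L))) = Add(Rational(-37, 4), Mul(Rational(1, 4), L)))
Function('V')(w) = Add(21, Mul(3, w)) (Function('V')(w) = Add(3, Mul(-1, Mul(-3, Add(w, 6)))) = Add(3, Mul(-1, Mul(-3, Add(6, w)))) = Add(3, Mul(-1, Add(-18, Mul(-3, w)))) = Add(3, Add(18, Mul(3, w))) = Add(21, Mul(3, w)))
Mul(Mul(Pow(Add(0, 4), 2), Function('V')(-4)), Function('D')(6)) = Mul(Mul(Pow(Add(0, 4), 2), Add(21, Mul(3, -4))), Add(Rational(-37, 4), Mul(Rational(1, 4), 6))) = Mul(Mul(Pow(4, 2), Add(21, -12)), Add(Rational(-37, 4), Rational(3, 2))) = Mul(Mul(16, 9), Rational(-31, 4)) = Mul(144, Rational(-31, 4)) = -1116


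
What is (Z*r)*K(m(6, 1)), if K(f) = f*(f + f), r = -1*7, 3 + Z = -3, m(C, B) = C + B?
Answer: 4116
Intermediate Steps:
m(C, B) = B + C
Z = -6 (Z = -3 - 3 = -6)
r = -7
K(f) = 2*f**2 (K(f) = f*(2*f) = 2*f**2)
(Z*r)*K(m(6, 1)) = (-6*(-7))*(2*(1 + 6)**2) = 42*(2*7**2) = 42*(2*49) = 42*98 = 4116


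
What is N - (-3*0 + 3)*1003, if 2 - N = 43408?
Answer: -46415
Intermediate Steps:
N = -43406 (N = 2 - 1*43408 = 2 - 43408 = -43406)
N - (-3*0 + 3)*1003 = -43406 - (-3*0 + 3)*1003 = -43406 - (0 + 3)*1003 = -43406 - 3*1003 = -43406 - 1*3009 = -43406 - 3009 = -46415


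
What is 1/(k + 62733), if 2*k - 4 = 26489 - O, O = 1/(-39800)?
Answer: 79600/6047968201 ≈ 1.3161e-5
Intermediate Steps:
O = -1/39800 ≈ -2.5126e-5
k = 1054421401/79600 (k = 2 + (26489 - 1*(-1/39800))/2 = 2 + (26489 + 1/39800)/2 = 2 + (½)*(1054262201/39800) = 2 + 1054262201/79600 = 1054421401/79600 ≈ 13247.)
1/(k + 62733) = 1/(1054421401/79600 + 62733) = 1/(6047968201/79600) = 79600/6047968201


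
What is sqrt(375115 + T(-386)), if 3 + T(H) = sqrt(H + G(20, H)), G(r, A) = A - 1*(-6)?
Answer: sqrt(375112 + I*sqrt(766)) ≈ 612.46 + 0.023*I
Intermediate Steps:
G(r, A) = 6 + A (G(r, A) = A + 6 = 6 + A)
T(H) = -3 + sqrt(6 + 2*H) (T(H) = -3 + sqrt(H + (6 + H)) = -3 + sqrt(6 + 2*H))
sqrt(375115 + T(-386)) = sqrt(375115 + (-3 + sqrt(6 + 2*(-386)))) = sqrt(375115 + (-3 + sqrt(6 - 772))) = sqrt(375115 + (-3 + sqrt(-766))) = sqrt(375115 + (-3 + I*sqrt(766))) = sqrt(375112 + I*sqrt(766))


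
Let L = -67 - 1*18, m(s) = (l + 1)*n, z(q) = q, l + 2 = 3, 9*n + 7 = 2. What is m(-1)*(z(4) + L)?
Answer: 90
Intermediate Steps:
n = -5/9 (n = -7/9 + (⅑)*2 = -7/9 + 2/9 = -5/9 ≈ -0.55556)
l = 1 (l = -2 + 3 = 1)
m(s) = -10/9 (m(s) = (1 + 1)*(-5/9) = 2*(-5/9) = -10/9)
L = -85 (L = -67 - 18 = -85)
m(-1)*(z(4) + L) = -10*(4 - 85)/9 = -10/9*(-81) = 90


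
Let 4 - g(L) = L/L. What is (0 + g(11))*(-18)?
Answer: -54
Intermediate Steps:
g(L) = 3 (g(L) = 4 - L/L = 4 - 1*1 = 4 - 1 = 3)
(0 + g(11))*(-18) = (0 + 3)*(-18) = 3*(-18) = -54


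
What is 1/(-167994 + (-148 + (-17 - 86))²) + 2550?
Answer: 267732149/104993 ≈ 2550.0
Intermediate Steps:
1/(-167994 + (-148 + (-17 - 86))²) + 2550 = 1/(-167994 + (-148 - 103)²) + 2550 = 1/(-167994 + (-251)²) + 2550 = 1/(-167994 + 63001) + 2550 = 1/(-104993) + 2550 = -1/104993 + 2550 = 267732149/104993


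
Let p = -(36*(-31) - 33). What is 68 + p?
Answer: 1217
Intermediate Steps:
p = 1149 (p = -(-1116 - 33) = -1*(-1149) = 1149)
68 + p = 68 + 1149 = 1217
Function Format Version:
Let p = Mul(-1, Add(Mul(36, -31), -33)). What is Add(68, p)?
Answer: 1217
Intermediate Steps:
p = 1149 (p = Mul(-1, Add(-1116, -33)) = Mul(-1, -1149) = 1149)
Add(68, p) = Add(68, 1149) = 1217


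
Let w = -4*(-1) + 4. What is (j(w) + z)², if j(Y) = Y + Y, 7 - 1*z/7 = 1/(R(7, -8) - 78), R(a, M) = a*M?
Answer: 75986089/17956 ≈ 4231.8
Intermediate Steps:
R(a, M) = M*a
z = 6573/134 (z = 49 - 7/(-8*7 - 78) = 49 - 7/(-56 - 78) = 49 - 7/(-134) = 49 - 7*(-1/134) = 49 + 7/134 = 6573/134 ≈ 49.052)
w = 8 (w = 4 + 4 = 8)
j(Y) = 2*Y
(j(w) + z)² = (2*8 + 6573/134)² = (16 + 6573/134)² = (8717/134)² = 75986089/17956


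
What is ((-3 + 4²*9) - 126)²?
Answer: 225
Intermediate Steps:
((-3 + 4²*9) - 126)² = ((-3 + 16*9) - 126)² = ((-3 + 144) - 126)² = (141 - 126)² = 15² = 225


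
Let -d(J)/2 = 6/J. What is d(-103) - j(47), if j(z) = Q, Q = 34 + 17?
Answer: -5241/103 ≈ -50.883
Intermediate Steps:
Q = 51
d(J) = -12/J
j(z) = 51
d(-103) - j(47) = -12/(-103) - 1*51 = -12*(-1/103) - 51 = 12/103 - 51 = -5241/103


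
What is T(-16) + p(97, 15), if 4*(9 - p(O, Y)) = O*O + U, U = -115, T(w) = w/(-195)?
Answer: -902623/390 ≈ -2314.4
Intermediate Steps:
T(w) = -w/195 (T(w) = w*(-1/195) = -w/195)
p(O, Y) = 151/4 - O²/4 (p(O, Y) = 9 - (O*O - 115)/4 = 9 - (O² - 115)/4 = 9 - (-115 + O²)/4 = 9 + (115/4 - O²/4) = 151/4 - O²/4)
T(-16) + p(97, 15) = -1/195*(-16) + (151/4 - ¼*97²) = 16/195 + (151/4 - ¼*9409) = 16/195 + (151/4 - 9409/4) = 16/195 - 4629/2 = -902623/390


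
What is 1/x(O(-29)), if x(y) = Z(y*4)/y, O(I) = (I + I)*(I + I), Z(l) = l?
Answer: ¼ ≈ 0.25000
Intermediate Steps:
O(I) = 4*I² (O(I) = (2*I)*(2*I) = 4*I²)
x(y) = 4 (x(y) = (y*4)/y = (4*y)/y = 4)
1/x(O(-29)) = 1/4 = ¼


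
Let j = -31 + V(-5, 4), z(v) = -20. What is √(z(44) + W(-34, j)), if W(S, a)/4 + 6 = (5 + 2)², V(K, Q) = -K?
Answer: 2*√38 ≈ 12.329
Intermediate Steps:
j = -26 (j = -31 - 1*(-5) = -31 + 5 = -26)
W(S, a) = 172 (W(S, a) = -24 + 4*(5 + 2)² = -24 + 4*7² = -24 + 4*49 = -24 + 196 = 172)
√(z(44) + W(-34, j)) = √(-20 + 172) = √152 = 2*√38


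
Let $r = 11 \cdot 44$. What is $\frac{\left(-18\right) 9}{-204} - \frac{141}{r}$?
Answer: $\frac{4137}{8228} \approx 0.5028$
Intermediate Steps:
$r = 484$
$\frac{\left(-18\right) 9}{-204} - \frac{141}{r} = \frac{\left(-18\right) 9}{-204} - \frac{141}{484} = \left(-162\right) \left(- \frac{1}{204}\right) - \frac{141}{484} = \frac{27}{34} - \frac{141}{484} = \frac{4137}{8228}$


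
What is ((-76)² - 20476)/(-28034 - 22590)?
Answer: 525/1808 ≈ 0.29038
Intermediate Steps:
((-76)² - 20476)/(-28034 - 22590) = (5776 - 20476)/(-50624) = -14700*(-1/50624) = 525/1808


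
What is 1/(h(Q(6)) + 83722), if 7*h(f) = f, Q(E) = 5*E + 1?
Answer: 7/586085 ≈ 1.1944e-5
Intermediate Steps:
Q(E) = 1 + 5*E
h(f) = f/7
1/(h(Q(6)) + 83722) = 1/((1 + 5*6)/7 + 83722) = 1/((1 + 30)/7 + 83722) = 1/((1/7)*31 + 83722) = 1/(31/7 + 83722) = 1/(586085/7) = 7/586085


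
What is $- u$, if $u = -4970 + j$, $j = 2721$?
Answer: $2249$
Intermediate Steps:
$u = -2249$ ($u = -4970 + 2721 = -2249$)
$- u = \left(-1\right) \left(-2249\right) = 2249$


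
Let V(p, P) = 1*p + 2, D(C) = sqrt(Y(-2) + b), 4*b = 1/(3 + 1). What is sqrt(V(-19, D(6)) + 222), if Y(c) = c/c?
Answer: sqrt(205) ≈ 14.318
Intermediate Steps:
b = 1/16 (b = 1/(4*(3 + 1)) = (1/4)/4 = (1/4)*(1/4) = 1/16 ≈ 0.062500)
Y(c) = 1
D(C) = sqrt(17)/4 (D(C) = sqrt(1 + 1/16) = sqrt(17/16) = sqrt(17)/4)
V(p, P) = 2 + p (V(p, P) = p + 2 = 2 + p)
sqrt(V(-19, D(6)) + 222) = sqrt((2 - 19) + 222) = sqrt(-17 + 222) = sqrt(205)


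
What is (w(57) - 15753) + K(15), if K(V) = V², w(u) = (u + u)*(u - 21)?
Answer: -11424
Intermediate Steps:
w(u) = 2*u*(-21 + u) (w(u) = (2*u)*(-21 + u) = 2*u*(-21 + u))
(w(57) - 15753) + K(15) = (2*57*(-21 + 57) - 15753) + 15² = (2*57*36 - 15753) + 225 = (4104 - 15753) + 225 = -11649 + 225 = -11424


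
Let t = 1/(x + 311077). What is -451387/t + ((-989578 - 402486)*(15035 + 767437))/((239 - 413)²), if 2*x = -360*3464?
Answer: 355734752471459/2523 ≈ 1.4100e+11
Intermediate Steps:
x = -623520 (x = (-360*3464)/2 = (½)*(-1247040) = -623520)
t = -1/312443 (t = 1/(-623520 + 311077) = 1/(-312443) = -1/312443 ≈ -3.2006e-6)
-451387/t + ((-989578 - 402486)*(15035 + 767437))/((239 - 413)²) = -451387/(-1/312443) + ((-989578 - 402486)*(15035 + 767437))/((239 - 413)²) = -451387*(-312443) + (-1392064*782472)/((-174)²) = 141032708441 - 1089251102208/30276 = 141032708441 - 1089251102208*1/30276 = 141032708441 - 90770925184/2523 = 355734752471459/2523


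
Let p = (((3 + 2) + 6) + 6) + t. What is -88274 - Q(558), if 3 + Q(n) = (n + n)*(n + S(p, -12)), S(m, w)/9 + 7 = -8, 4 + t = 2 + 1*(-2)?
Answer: -560339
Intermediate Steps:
t = -4 (t = -4 + (2 + 1*(-2)) = -4 + (2 - 2) = -4 + 0 = -4)
p = 13 (p = (((3 + 2) + 6) + 6) - 4 = ((5 + 6) + 6) - 4 = (11 + 6) - 4 = 17 - 4 = 13)
S(m, w) = -135 (S(m, w) = -63 + 9*(-8) = -63 - 72 = -135)
Q(n) = -3 + 2*n*(-135 + n) (Q(n) = -3 + (n + n)*(n - 135) = -3 + (2*n)*(-135 + n) = -3 + 2*n*(-135 + n))
-88274 - Q(558) = -88274 - (-3 - 270*558 + 2*558²) = -88274 - (-3 - 150660 + 2*311364) = -88274 - (-3 - 150660 + 622728) = -88274 - 1*472065 = -88274 - 472065 = -560339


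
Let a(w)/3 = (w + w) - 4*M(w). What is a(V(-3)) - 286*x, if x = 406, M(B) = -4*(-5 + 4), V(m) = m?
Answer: -116182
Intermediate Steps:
M(B) = 4 (M(B) = -4*(-1) = 4)
a(w) = -48 + 6*w (a(w) = 3*((w + w) - 4*4) = 3*(2*w - 16) = 3*(-16 + 2*w) = -48 + 6*w)
a(V(-3)) - 286*x = (-48 + 6*(-3)) - 286*406 = (-48 - 18) - 116116 = -66 - 116116 = -116182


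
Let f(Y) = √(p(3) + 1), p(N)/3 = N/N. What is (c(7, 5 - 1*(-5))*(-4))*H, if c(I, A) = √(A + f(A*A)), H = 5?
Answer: -40*√3 ≈ -69.282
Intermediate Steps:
p(N) = 3 (p(N) = 3*(N/N) = 3*1 = 3)
f(Y) = 2 (f(Y) = √(3 + 1) = √4 = 2)
c(I, A) = √(2 + A) (c(I, A) = √(A + 2) = √(2 + A))
(c(7, 5 - 1*(-5))*(-4))*H = (√(2 + (5 - 1*(-5)))*(-4))*5 = (√(2 + (5 + 5))*(-4))*5 = (√(2 + 10)*(-4))*5 = (√12*(-4))*5 = ((2*√3)*(-4))*5 = -8*√3*5 = -40*√3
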